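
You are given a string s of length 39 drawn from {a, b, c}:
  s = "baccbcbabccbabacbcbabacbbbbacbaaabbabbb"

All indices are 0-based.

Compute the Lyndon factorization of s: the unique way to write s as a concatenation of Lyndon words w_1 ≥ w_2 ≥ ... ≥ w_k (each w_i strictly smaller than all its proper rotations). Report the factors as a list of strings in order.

emit factor 1: 'b' (i=0, period=1)
emit factor 2: 'accbcb' (i=1, period=6)
emit factor 3: 'abccb' (i=7, period=5)
emit factor 4: 'abacbcb' (i=12, period=7)
emit factor 5: 'abacbbbbacb' (i=19, period=11)
emit factor 6: 'aaabbabbb' (i=30, period=9)

["b", "accbcb", "abccb", "abacbcb", "abacbbbbacb", "aaabbabbb"]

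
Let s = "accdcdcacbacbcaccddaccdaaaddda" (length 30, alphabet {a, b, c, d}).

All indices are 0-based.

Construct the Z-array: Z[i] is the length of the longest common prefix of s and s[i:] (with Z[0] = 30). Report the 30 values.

Z[0]=30
i=1: outside box; Z[1]=0
i=2: outside box; Z[2]=0
i=3: outside box; Z[3]=0
i=4: outside box; Z[4]=0
i=5: outside box; Z[5]=0
i=6: outside box; Z[6]=0
i=7: outside box; Z[7]=2 grow→box=[7,9)
i=8: min(r-i=1, Z[1]=0)=0; Z[8]=0
i=9: outside box; Z[9]=0
i=10: outside box; Z[10]=2 grow→box=[10,12)
i=11: min(r-i=1, Z[1]=0)=0; Z[11]=0
i=12: outside box; Z[12]=0
i=13: outside box; Z[13]=0
i=14: outside box; Z[14]=4 grow→box=[14,18)
i=15: min(r-i=3, Z[1]=0)=0; Z[15]=0
i=16: min(r-i=2, Z[2]=0)=0; Z[16]=0
i=17: min(r-i=1, Z[3]=0)=0; Z[17]=0
i=18: outside box; Z[18]=0
i=19: outside box; Z[19]=4 grow→box=[19,23)
i=20: min(r-i=3, Z[1]=0)=0; Z[20]=0
i=21: min(r-i=2, Z[2]=0)=0; Z[21]=0
i=22: min(r-i=1, Z[3]=0)=0; Z[22]=0
i=23: outside box; Z[23]=1 grow→box=[23,24)
i=24: outside box; Z[24]=1 grow→box=[24,25)
i=25: outside box; Z[25]=1 grow→box=[25,26)
i=26: outside box; Z[26]=0
i=27: outside box; Z[27]=0
i=28: outside box; Z[28]=0
i=29: outside box; Z[29]=1 grow→box=[29,30)

[30, 0, 0, 0, 0, 0, 0, 2, 0, 0, 2, 0, 0, 0, 4, 0, 0, 0, 0, 4, 0, 0, 0, 1, 1, 1, 0, 0, 0, 1]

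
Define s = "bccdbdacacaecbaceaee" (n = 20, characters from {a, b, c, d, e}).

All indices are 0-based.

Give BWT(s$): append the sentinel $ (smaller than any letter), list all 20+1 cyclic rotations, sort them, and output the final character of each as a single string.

rank  rotation               last
    0  $bccdbdacacaecbaceaee  e
    1  acacaecbaceaee$bccdbd  d
    2  acaecbaceaee$bccdbdac  c
    3  aceaee$bccdbdacacaecb  b
    4  aecbaceaee$bccdbdacac  c
    5  aee$bccdbdacacaecbace  e
    6  baceaee$bccdbdacacaec  c
    7  bccdbdacacaecbaceaee$  $
    8  bdacacaecbaceaee$bccd  d
    9  cacaecbaceaee$bccdbda  a
   10  caecbaceaee$bccdbdaca  a
   11  cbaceaee$bccdbdacacae  e
   12  ccdbdacacaecbaceaee$b  b
   13  cdbdacacaecbaceaee$bc  c
   14  ceaee$bccdbdacacaecba  a
   15  dacacaecbaceaee$bccdb  b
   16  dbdacacaecbaceaee$bcc  c
   17  e$bccdbdacacaecbaceae  e
   18  eaee$bccdbdacacaecbac  c
   19  ecbaceaee$bccdbdacaca  a
   20  ee$bccdbdacacaecbacea  a

edcbcec$daaebcabcecaa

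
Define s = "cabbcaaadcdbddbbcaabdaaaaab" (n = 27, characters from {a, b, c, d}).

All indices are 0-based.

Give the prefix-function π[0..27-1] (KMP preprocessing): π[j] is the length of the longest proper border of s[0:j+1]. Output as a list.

[0, 0, 0, 0, 1, 2, 0, 0, 0, 1, 0, 0, 0, 0, 0, 0, 1, 2, 0, 0, 0, 0, 0, 0, 0, 0, 0]

π[0] = 0
j=1 s[j]='a': π[1]=0 (border '')
j=2 s[j]='b': π[2]=0 (border '')
j=3 s[j]='b': π[3]=0 (border '')
j=4 s[j]='c': π[4]=1 (border 'c')
j=5 s[j]='a': π[5]=2 (border 'ca')
j=6 s[j]='a': k: 2→0; π[6]=0 (border '')
j=7 s[j]='a': π[7]=0 (border '')
j=8 s[j]='d': π[8]=0 (border '')
j=9 s[j]='c': π[9]=1 (border 'c')
j=10 s[j]='d': k: 1→0; π[10]=0 (border '')
j=11 s[j]='b': π[11]=0 (border '')
j=12 s[j]='d': π[12]=0 (border '')
j=13 s[j]='d': π[13]=0 (border '')
j=14 s[j]='b': π[14]=0 (border '')
j=15 s[j]='b': π[15]=0 (border '')
j=16 s[j]='c': π[16]=1 (border 'c')
j=17 s[j]='a': π[17]=2 (border 'ca')
j=18 s[j]='a': k: 2→0; π[18]=0 (border '')
j=19 s[j]='b': π[19]=0 (border '')
j=20 s[j]='d': π[20]=0 (border '')
j=21 s[j]='a': π[21]=0 (border '')
j=22 s[j]='a': π[22]=0 (border '')
j=23 s[j]='a': π[23]=0 (border '')
j=24 s[j]='a': π[24]=0 (border '')
j=25 s[j]='a': π[25]=0 (border '')
j=26 s[j]='b': π[26]=0 (border '')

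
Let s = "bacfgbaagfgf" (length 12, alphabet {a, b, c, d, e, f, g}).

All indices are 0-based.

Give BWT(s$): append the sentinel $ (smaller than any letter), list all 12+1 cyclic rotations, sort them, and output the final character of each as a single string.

rank  rotation       last
    0  $bacfgbaagfgf  f
    1  aagfgf$bacfgb  b
    2  acfgbaagfgf$b  b
    3  agfgf$bacfgba  a
    4  baagfgf$bacfg  g
    5  bacfgbaagfgf$  $
    6  cfgbaagfgf$ba  a
    7  f$bacfgbaagfg  g
    8  fgbaagfgf$bac  c
    9  fgf$bacfgbaag  g
   10  gbaagfgf$bacf  f
   11  gf$bacfgbaagf  f
   12  gfgf$bacfgbaa  a

fbbag$agcgffa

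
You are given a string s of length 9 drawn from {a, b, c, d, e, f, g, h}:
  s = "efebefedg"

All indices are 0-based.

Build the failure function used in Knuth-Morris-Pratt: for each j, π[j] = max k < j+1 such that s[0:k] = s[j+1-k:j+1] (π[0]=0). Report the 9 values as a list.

[0, 0, 1, 0, 1, 2, 3, 0, 0]

π[0] = 0
j=1 s[j]='f': π[1]=0 (border '')
j=2 s[j]='e': π[2]=1 (border 'e')
j=3 s[j]='b': k: 1→0; π[3]=0 (border '')
j=4 s[j]='e': π[4]=1 (border 'e')
j=5 s[j]='f': π[5]=2 (border 'ef')
j=6 s[j]='e': π[6]=3 (border 'efe')
j=7 s[j]='d': k: 3→1→0; π[7]=0 (border '')
j=8 s[j]='g': π[8]=0 (border '')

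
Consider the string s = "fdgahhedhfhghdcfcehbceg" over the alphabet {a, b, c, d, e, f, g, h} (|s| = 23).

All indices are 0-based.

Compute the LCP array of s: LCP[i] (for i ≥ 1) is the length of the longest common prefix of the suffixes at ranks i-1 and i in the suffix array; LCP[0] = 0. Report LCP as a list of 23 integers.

[0, 0, 0, 2, 1, 0, 1, 1, 0, 1, 1, 0, 1, 1, 0, 1, 1, 0, 1, 1, 1, 1, 1]

sorted suffixes:
  #0 SA[0]=3  'ahhedhfhghdcfcehbceg'
  #1 SA[1]=19  'bceg'
  #2 SA[2]=20  'ceg'
  #3 SA[3]=16  'cehbceg'
  #4 SA[4]=14  'cfcehbceg'
  #5 SA[5]=13  'dcfcehbceg'
  #6 SA[6]=1  'dgahhedhfhghdcfcehbceg'
  #7 SA[7]=7  'dhfhghdcfcehbceg'
  #8 SA[8]=6  'edhfhghdcfcehbceg'
  #9 SA[9]=21  'eg'
  #10 SA[10]=17  'ehbceg'
  #11 SA[11]=15  'fcehbceg'
  #12 SA[12]=0  'fdgahhedhfhghdcfcehbceg'
  #13 SA[13]=9  'fhghdcfcehbceg'
  #14 SA[14]=22  'g'
  #15 SA[15]=2  'gahhedhfhghdcfcehbceg'
  #16 SA[16]=11  'ghdcfcehbceg'
  #17 SA[17]=18  'hbceg'
  #18 SA[18]=12  'hdcfcehbceg'
  #19 SA[19]=5  'hedhfhghdcfcehbceg'
  #20 SA[20]=8  'hfhghdcfcehbceg'
  #21 SA[21]=10  'hghdcfcehbceg'
  #22 SA[22]=4  'hhedhfhghdcfcehbceg'

SA = [3, 19, 20, 16, 14, 13, 1, 7, 6, 21, 17, 15, 0, 9, 22, 2, 11, 18, 12, 5, 8, 10, 4]
rank  pair      lcp
   1  s[3:],s[19:]  0  ''
   2  s[19:],s[20:]  0  ''
   3  s[20:],s[16:]  2  'ce'
   4  s[16:],s[14:]  1  'c'
   5  s[14:],s[13:]  0  ''
   6  s[13:],s[1:]  1  'd'
   7  s[1:],s[7:]  1  'd'
   8  s[7:],s[6:]  0  ''
   9  s[6:],s[21:]  1  'e'
  10  s[21:],s[17:]  1  'e'
  11  s[17:],s[15:]  0  ''
  12  s[15:],s[0:]  1  'f'
  13  s[0:],s[9:]  1  'f'
  14  s[9:],s[22:]  0  ''
  15  s[22:],s[2:]  1  'g'
  16  s[2:],s[11:]  1  'g'
  17  s[11:],s[18:]  0  ''
  18  s[18:],s[12:]  1  'h'
  19  s[12:],s[5:]  1  'h'
  20  s[5:],s[8:]  1  'h'
  21  s[8:],s[10:]  1  'h'
  22  s[10:],s[4:]  1  'h'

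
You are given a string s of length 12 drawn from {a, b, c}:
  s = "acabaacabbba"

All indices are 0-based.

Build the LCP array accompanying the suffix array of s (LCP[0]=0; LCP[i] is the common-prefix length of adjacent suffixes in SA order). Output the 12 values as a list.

[0, 1, 1, 2, 1, 4, 0, 2, 1, 2, 0, 3]

rank | idx | suffix
   0 |  11 | a
   1 |   4 | aacabbba
   2 |   2 | abaacabbba
   3 |   7 | abbba
   4 |   0 | acabaacabbba
   5 |   5 | acabbba
   6 |  10 | ba
   7 |   3 | baacabbba
   8 |   9 | bba
   9 |   8 | bbba
  10 |   1 | cabaacabbba
  11 |   6 | cabbba

SA = [11, 4, 2, 7, 0, 5, 10, 3, 9, 8, 1, 6]
i: (SA[i-1],SA[i]) lcp shared
  1: (11,4) 1 'a'
  2: (4,2) 1 'a'
  3: (2,7) 2 'ab'
  4: (7,0) 1 'a'
  5: (0,5) 4 'acab'
  6: (5,10) 0 ''
  7: (10,3) 2 'ba'
  8: (3,9) 1 'b'
  9: (9,8) 2 'bb'
  10: (8,1) 0 ''
  11: (1,6) 3 'cab'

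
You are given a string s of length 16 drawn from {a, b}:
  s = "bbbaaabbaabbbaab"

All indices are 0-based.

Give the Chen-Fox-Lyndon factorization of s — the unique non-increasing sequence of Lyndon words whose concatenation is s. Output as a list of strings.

emit factor 1: 'b' (i=0, period=1)
emit factor 2: 'b' (i=1, period=1)
emit factor 3: 'b' (i=2, period=1)
emit factor 4: 'aaabbaabbbaab' (i=3, period=13)

["b", "b", "b", "aaabbaabbbaab"]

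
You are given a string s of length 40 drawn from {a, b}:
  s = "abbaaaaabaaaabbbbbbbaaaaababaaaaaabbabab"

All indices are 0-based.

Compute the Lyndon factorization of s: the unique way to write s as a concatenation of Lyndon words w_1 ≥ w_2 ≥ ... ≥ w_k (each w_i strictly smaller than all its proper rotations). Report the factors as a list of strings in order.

emit factor 1: 'abb' (i=0, period=3)
emit factor 2: 'aaaaabaaaabbbbbbbaaaaabab' (i=3, period=25)
emit factor 3: 'aaaaaabbabab' (i=28, period=12)

["abb", "aaaaabaaaabbbbbbbaaaaabab", "aaaaaabbabab"]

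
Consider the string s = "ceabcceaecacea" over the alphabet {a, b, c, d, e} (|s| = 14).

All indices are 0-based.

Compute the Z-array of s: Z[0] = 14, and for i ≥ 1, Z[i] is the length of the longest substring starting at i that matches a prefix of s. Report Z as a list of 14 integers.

[14, 0, 0, 0, 1, 3, 0, 0, 0, 1, 0, 3, 0, 0]

Z[0]=14
i=1: i≥r, start 0; Z[1]=0
i=2: i≥r, start 0; Z[2]=0
i=3: i≥r, start 0; Z[3]=0
i=4: i≥r, start 0; Z[4]=1 scan→box=[4,5)
i=5: i≥r, start 0; Z[5]=3 scan→box=[5,8)
i=6: min(r-i=2, Z[1]=0)=0; Z[6]=0
i=7: min(r-i=1, Z[2]=0)=0; Z[7]=0
i=8: i≥r, start 0; Z[8]=0
i=9: i≥r, start 0; Z[9]=1 scan→box=[9,10)
i=10: i≥r, start 0; Z[10]=0
i=11: i≥r, start 0; Z[11]=3 scan→box=[11,14)
i=12: min(r-i=2, Z[1]=0)=0; Z[12]=0
i=13: min(r-i=1, Z[2]=0)=0; Z[13]=0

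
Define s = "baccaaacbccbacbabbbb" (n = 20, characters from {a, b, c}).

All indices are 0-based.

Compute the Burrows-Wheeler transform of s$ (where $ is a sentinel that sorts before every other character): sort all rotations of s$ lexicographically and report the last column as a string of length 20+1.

bcabbabbcc$bbaccacaab

rank  rotation               last
    0  $baccaaacbccbacbabbbb  b
    1  aaacbccbacbabbbb$bacc  c
    2  aacbccbacbabbbb$bacca  a
    3  abbbb$baccaaacbccbacb  b
    4  acbabbbb$baccaaacbccb  b
    5  acbccbacbabbbb$baccaa  a
    6  accaaacbccbacbabbbb$b  b
    7  b$baccaaacbccbacbabbb  b
    8  babbbb$baccaaacbccbac  c
    9  bacbabbbb$baccaaacbcc  c
   10  baccaaacbccbacbabbbb$  $
   11  bb$baccaaacbccbacbabb  b
   12  bbb$baccaaacbccbacbab  b
   13  bbbb$baccaaacbccbacba  a
   14  bccbacbabbbb$baccaaac  c
   15  caaacbccbacbabbbb$bac  c
   16  cbabbbb$baccaaacbccba  a
   17  cbacbabbbb$baccaaacbc  c
   18  cbccbacbabbbb$baccaaa  a
   19  ccaaacbccbacbabbbb$ba  a
   20  ccbacbabbbb$baccaaacb  b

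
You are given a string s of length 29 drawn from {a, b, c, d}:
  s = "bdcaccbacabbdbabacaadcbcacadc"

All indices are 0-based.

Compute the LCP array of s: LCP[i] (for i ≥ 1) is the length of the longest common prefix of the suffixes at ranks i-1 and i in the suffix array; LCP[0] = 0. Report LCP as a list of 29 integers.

[0, 1, 2, 1, 3, 3, 2, 1, 3, 0, 2, 4, 1, 1, 1, 2, 0, 1, 2, 2, 3, 2, 1, 2, 1, 0, 1, 2, 2]

rank→(start, suffix):
  0 → (18, 'aadcbcacadc')
  1 → (14, 'abacaadcbcacadc')
  2 → (9, 'abbdbabacaadcbcacadc')
  3 → (16, 'acaadcbcacadc')
  4 → (7, 'acabbdbabacaadcbcacadc')
  5 → (24, 'acadc')
  6 → (3, 'accbacabbdbabacaadcbcacadc')
  7 → (26, 'adc')
  8 → (19, 'adcbcacadc')
  9 → (13, 'babacaadcbcacadc')
  10 → (15, 'bacaadcbcacadc')
  11 → (6, 'bacabbdbabacaadcbcacadc')
  12 → (10, 'bbdbabacaadcbcacadc')
  13 → (22, 'bcacadc')
  14 → (11, 'bdbabacaadcbcacadc')
  15 → (0, 'bdcaccbacabbdbabacaadcbcacadc')
  16 → (28, 'c')
  17 → (17, 'caadcbcacadc')
  18 → (8, 'cabbdbabacaadcbcacadc')
  19 → (23, 'cacadc')
  20 → (2, 'caccbacabbdbabacaadcbcacadc')
  21 → (25, 'cadc')
  22 → (5, 'cbacabbdbabacaadcbcacadc')
  23 → (21, 'cbcacadc')
  24 → (4, 'ccbacabbdbabacaadcbcacadc')
  25 → (12, 'dbabacaadcbcacadc')
  26 → (27, 'dc')
  27 → (1, 'dcaccbacabbdbabacaadcbcacadc')
  28 → (20, 'dcbcacadc')

SA = [18, 14, 9, 16, 7, 24, 3, 26, 19, 13, 15, 6, 10, 22, 11, 0, 28, 17, 8, 23, 2, 25, 5, 21, 4, 12, 27, 1, 20]
i: (SA[i-1],SA[i]) lcp shared
  1: (18,14) 1 'a'
  2: (14,9) 2 'ab'
  3: (9,16) 1 'a'
  4: (16,7) 3 'aca'
  5: (7,24) 3 'aca'
  6: (24,3) 2 'ac'
  7: (3,26) 1 'a'
  8: (26,19) 3 'adc'
  9: (19,13) 0 ''
  10: (13,15) 2 'ba'
  11: (15,6) 4 'baca'
  12: (6,10) 1 'b'
  13: (10,22) 1 'b'
  14: (22,11) 1 'b'
  15: (11,0) 2 'bd'
  16: (0,28) 0 ''
  17: (28,17) 1 'c'
  18: (17,8) 2 'ca'
  19: (8,23) 2 'ca'
  20: (23,2) 3 'cac'
  21: (2,25) 2 'ca'
  22: (25,5) 1 'c'
  23: (5,21) 2 'cb'
  24: (21,4) 1 'c'
  25: (4,12) 0 ''
  26: (12,27) 1 'd'
  27: (27,1) 2 'dc'
  28: (1,20) 2 'dc'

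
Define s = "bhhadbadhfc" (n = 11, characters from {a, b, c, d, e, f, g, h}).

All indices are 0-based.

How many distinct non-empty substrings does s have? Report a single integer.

60

rank | idx | suffix
   0 |   3 | adbadhfc
   1 |   6 | adhfc
   2 |   5 | badhfc
   3 |   0 | bhhadbadhfc
   4 |  10 | c
   5 |   4 | dbadhfc
   6 |   7 | dhfc
   7 |   9 | fc
   8 |   2 | hadbadhfc
   9 |   8 | hfc
  10 |   1 | hhadbadhfc

SA = [3, 6, 5, 0, 10, 4, 7, 9, 2, 8, 1]
i: (SA[i-1],SA[i]) lcp shared
  1: (3,6) 2 'ad'
  2: (6,5) 0 ''
  3: (5,0) 1 'b'
  4: (0,10) 0 ''
  5: (10,4) 0 ''
  6: (4,7) 1 'd'
  7: (7,9) 0 ''
  8: (9,2) 0 ''
  9: (2,8) 1 'h'
  10: (8,1) 1 'h'

n(n+1)/2 = 11·12/2 = 66
Σ LCP = 0 + 2 + 0 + 1 + 0 + 0 + 1 + 0 + 0 + 1 + 1 = 6
distinct = 66 − 6 = 60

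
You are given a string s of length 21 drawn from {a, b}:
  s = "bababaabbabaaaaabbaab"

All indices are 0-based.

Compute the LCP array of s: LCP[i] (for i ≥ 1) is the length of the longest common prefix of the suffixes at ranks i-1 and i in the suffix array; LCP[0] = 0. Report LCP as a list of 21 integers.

rank | idx | suffix
   0 |  11 | aaaaabbaab
   1 |  12 | aaaabbaab
   2 |  13 | aaabbaab
   3 |  18 | aab
   4 |  14 | aabbaab
   5 |   5 | aabbabaaaaabbaab
   6 |  19 | ab
   7 |   9 | abaaaaabbaab
   8 |   3 | abaabbabaaaaabbaab
   9 |   1 | ababaabbabaaaaabbaab
  10 |  15 | abbaab
  11 |   6 | abbabaaaaabbaab
  12 |  20 | b
  13 |  10 | baaaaabbaab
  14 |  17 | baab
  15 |   4 | baabbabaaaaabbaab
  16 |   8 | babaaaaabbaab
  17 |   2 | babaabbabaaaaabbaab
  18 |   0 | bababaabbabaaaaabbaab
  19 |  16 | bbaab
  20 |   7 | bbabaaaaabbaab

SA = [11, 12, 13, 18, 14, 5, 19, 9, 3, 1, 15, 6, 20, 10, 17, 4, 8, 2, 0, 16, 7]
[i] adj suffixes → lcp
  [1] 11/12 → 4 ('aaaa')
  [2] 12/13 → 3 ('aaa')
  [3] 13/18 → 2 ('aa')
  [4] 18/14 → 3 ('aab')
  [5] 14/5 → 5 ('aabba')
  [6] 5/19 → 1 ('a')
  [7] 19/9 → 2 ('ab')
  [8] 9/3 → 4 ('abaa')
  [9] 3/1 → 3 ('aba')
  [10] 1/15 → 2 ('ab')
  [11] 15/6 → 4 ('abba')
  [12] 6/20 → 0 ('')
  [13] 20/10 → 1 ('b')
  [14] 10/17 → 3 ('baa')
  [15] 17/4 → 4 ('baab')
  [16] 4/8 → 2 ('ba')
  [17] 8/2 → 5 ('babaa')
  [18] 2/0 → 4 ('baba')
  [19] 0/16 → 1 ('b')
  [20] 16/7 → 3 ('bba')

[0, 4, 3, 2, 3, 5, 1, 2, 4, 3, 2, 4, 0, 1, 3, 4, 2, 5, 4, 1, 3]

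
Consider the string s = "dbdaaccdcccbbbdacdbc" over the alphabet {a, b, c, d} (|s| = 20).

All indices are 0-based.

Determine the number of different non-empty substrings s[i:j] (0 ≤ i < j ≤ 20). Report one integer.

185

sorted suffixes:
  #0 SA[0]=3  'aaccdcccbbbdacdbc'
  #1 SA[1]=4  'accdcccbbbdacdbc'
  #2 SA[2]=15  'acdbc'
  #3 SA[3]=11  'bbbdacdbc'
  #4 SA[4]=12  'bbdacdbc'
  #5 SA[5]=18  'bc'
  #6 SA[6]=1  'bdaaccdcccbbbdacdbc'
  #7 SA[7]=13  'bdacdbc'
  #8 SA[8]=19  'c'
  #9 SA[9]=10  'cbbbdacdbc'
  #10 SA[10]=9  'ccbbbdacdbc'
  #11 SA[11]=8  'cccbbbdacdbc'
  #12 SA[12]=5  'ccdcccbbbdacdbc'
  #13 SA[13]=16  'cdbc'
  #14 SA[14]=6  'cdcccbbbdacdbc'
  #15 SA[15]=2  'daaccdcccbbbdacdbc'
  #16 SA[16]=14  'dacdbc'
  #17 SA[17]=17  'dbc'
  #18 SA[18]=0  'dbdaaccdcccbbbdacdbc'
  #19 SA[19]=7  'dcccbbbdacdbc'

SA = [3, 4, 15, 11, 12, 18, 1, 13, 19, 10, 9, 8, 5, 16, 6, 2, 14, 17, 0, 7]
i: (SA[i-1],SA[i]) lcp shared
  1: (3,4) 1 'a'
  2: (4,15) 2 'ac'
  3: (15,11) 0 ''
  4: (11,12) 2 'bb'
  5: (12,18) 1 'b'
  6: (18,1) 1 'b'
  7: (1,13) 3 'bda'
  8: (13,19) 0 ''
  9: (19,10) 1 'c'
  10: (10,9) 1 'c'
  11: (9,8) 2 'cc'
  12: (8,5) 2 'cc'
  13: (5,16) 1 'c'
  14: (16,6) 2 'cd'
  15: (6,2) 0 ''
  16: (2,14) 2 'da'
  17: (14,17) 1 'd'
  18: (17,0) 2 'db'
  19: (0,7) 1 'd'

n(n+1)/2 = 20·21/2 = 210
Σ LCP = 0 + 1 + 2 + 0 + 2 + 1 + 1 + 3 + 0 + 1 + 1 + 2 + 2 + 1 + 2 + 0 + 2 + 1 + 2 + 1 = 25
distinct = 210 − 25 = 185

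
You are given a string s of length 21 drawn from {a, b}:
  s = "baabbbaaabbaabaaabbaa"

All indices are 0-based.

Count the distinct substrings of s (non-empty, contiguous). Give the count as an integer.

rank | idx | suffix
   0 |  20 | a
   1 |  19 | aa
   2 |  14 | aaabbaa
   3 |   6 | aaabbaabaaabbaa
   4 |  11 | aabaaabbaa
   5 |  15 | aabbaa
   6 |   7 | aabbaabaaabbaa
   7 |   1 | aabbbaaabbaabaaabbaa
   8 |  12 | abaaabbaa
   9 |  16 | abbaa
  10 |   8 | abbaabaaabbaa
  11 |   2 | abbbaaabbaabaaabbaa
  12 |  18 | baa
  13 |  13 | baaabbaa
  14 |   5 | baaabbaabaaabbaa
  15 |  10 | baabaaabbaa
  16 |   0 | baabbbaaabbaabaaabbaa
  17 |  17 | bbaa
  18 |   4 | bbaaabbaabaaabbaa
  19 |   9 | bbaabaaabbaa
  20 |   3 | bbbaaabbaabaaabbaa

SA = [20, 19, 14, 6, 11, 15, 7, 1, 12, 16, 8, 2, 18, 13, 5, 10, 0, 17, 4, 9, 3]
rank  pair      lcp
   1  s[20:],s[19:]  1  'a'
   2  s[19:],s[14:]  2  'aa'
   3  s[14:],s[6:]  7  'aaabbaa'
   4  s[6:],s[11:]  2  'aa'
   5  s[11:],s[15:]  3  'aab'
   6  s[15:],s[7:]  6  'aabbaa'
   7  s[7:],s[1:]  4  'aabb'
   8  s[1:],s[12:]  1  'a'
   9  s[12:],s[16:]  2  'ab'
  10  s[16:],s[8:]  5  'abbaa'
  11  s[8:],s[2:]  3  'abb'
  12  s[2:],s[18:]  0  ''
  13  s[18:],s[13:]  3  'baa'
  14  s[13:],s[5:]  8  'baaabbaa'
  15  s[5:],s[10:]  3  'baa'
  16  s[10:],s[0:]  4  'baab'
  17  s[0:],s[17:]  1  'b'
  18  s[17:],s[4:]  4  'bbaa'
  19  s[4:],s[9:]  4  'bbaa'
  20  s[9:],s[3:]  2  'bb'

n(n+1)/2 = 21·22/2 = 231
Σ LCP = 0 + 1 + 2 + 7 + 2 + 3 + 6 + 4 + 1 + 2 + 5 + 3 + 0 + 3 + 8 + 3 + 4 + 1 + 4 + 4 + 2 = 65
distinct = 231 − 65 = 166

166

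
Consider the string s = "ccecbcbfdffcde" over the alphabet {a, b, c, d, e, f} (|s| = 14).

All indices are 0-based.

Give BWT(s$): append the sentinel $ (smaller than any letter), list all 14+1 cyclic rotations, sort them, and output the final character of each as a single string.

ecceb$fccfdcfbd

rank  rotation         last
    0  $ccecbcbfdffcde  e
    1  bcbfdffcde$ccec  c
    2  bfdffcde$ccecbc  c
    3  cbcbfdffcde$cce  e
    4  cbfdffcde$ccecb  b
    5  ccecbcbfdffcde$  $
    6  cde$ccecbcbfdff  f
    7  cecbcbfdffcde$c  c
    8  de$ccecbcbfdffc  c
    9  dffcde$ccecbcbf  f
   10  e$ccecbcbfdffcd  d
   11  ecbcbfdffcde$cc  c
   12  fcde$ccecbcbfdf  f
   13  fdffcde$ccecbcb  b
   14  ffcde$ccecbcbfd  d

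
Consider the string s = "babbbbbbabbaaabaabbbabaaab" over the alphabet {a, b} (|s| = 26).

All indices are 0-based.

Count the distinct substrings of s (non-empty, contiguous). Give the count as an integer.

rank | idx | suffix
   0 |  22 | aaab
   1 |  11 | aaabaabbbabaaab
   2 |  23 | aab
   3 |  12 | aabaabbbabaaab
   4 |  15 | aabbbabaaab
   5 |  24 | ab
   6 |  20 | abaaab
   7 |  13 | abaabbbabaaab
   8 |   8 | abbaaabaabbbabaaab
   9 |  16 | abbbabaaab
  10 |   1 | abbbbbbabbaaabaabbbabaaab
  11 |  25 | b
  12 |  21 | baaab
  13 |  10 | baaabaabbbabaaab
  14 |  14 | baabbbabaaab
  15 |  19 | babaaab
  16 |   7 | babbaaabaabbbabaaab
  17 |   0 | babbbbbbabbaaabaabbbabaaab
  18 |   9 | bbaaabaabbbabaaab
  19 |  18 | bbabaaab
  20 |   6 | bbabbaaabaabbbabaaab
  21 |  17 | bbbabaaab
  22 |   5 | bbbabbaaabaabbbabaaab
  23 |   4 | bbbbabbaaabaabbbabaaab
  24 |   3 | bbbbbabbaaabaabbbabaaab
  25 |   2 | bbbbbbabbaaabaabbbabaaab

SA = [22, 11, 23, 12, 15, 24, 20, 13, 8, 16, 1, 25, 21, 10, 14, 19, 7, 0, 9, 18, 6, 17, 5, 4, 3, 2]
i: (SA[i-1],SA[i]) lcp shared
  1: (22,11) 4 'aaab'
  2: (11,23) 2 'aa'
  3: (23,12) 3 'aab'
  4: (12,15) 3 'aab'
  5: (15,24) 1 'a'
  6: (24,20) 2 'ab'
  7: (20,13) 4 'abaa'
  8: (13,8) 2 'ab'
  9: (8,16) 3 'abb'
  10: (16,1) 4 'abbb'
  11: (1,25) 0 ''
  12: (25,21) 1 'b'
  13: (21,10) 5 'baaab'
  14: (10,14) 3 'baa'
  15: (14,19) 2 'ba'
  16: (19,7) 3 'bab'
  17: (7,0) 4 'babb'
  18: (0,9) 1 'b'
  19: (9,18) 3 'bba'
  20: (18,6) 4 'bbab'
  21: (6,17) 2 'bb'
  22: (17,5) 5 'bbbab'
  23: (5,4) 3 'bbb'
  24: (4,3) 4 'bbbb'
  25: (3,2) 5 'bbbbb'

n(n+1)/2 = 26·27/2 = 351
Σ LCP = 0 + 4 + 2 + 3 + 3 + 1 + 2 + 4 + 2 + 3 + 4 + 0 + 1 + 5 + 3 + 2 + 3 + 4 + 1 + 3 + 4 + 2 + 5 + 3 + 4 + 5 = 73
distinct = 351 − 73 = 278

278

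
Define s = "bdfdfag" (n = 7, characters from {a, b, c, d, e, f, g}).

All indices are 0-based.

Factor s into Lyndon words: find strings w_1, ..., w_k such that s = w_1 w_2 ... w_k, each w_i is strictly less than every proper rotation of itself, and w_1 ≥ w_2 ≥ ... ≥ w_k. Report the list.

["bdfdf", "ag"]

emit factor 1: 'bdfdf' (i=0, period=5)
emit factor 2: 'ag' (i=5, period=2)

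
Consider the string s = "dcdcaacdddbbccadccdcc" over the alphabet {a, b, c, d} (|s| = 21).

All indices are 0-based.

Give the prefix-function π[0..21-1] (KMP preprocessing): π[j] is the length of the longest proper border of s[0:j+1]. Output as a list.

π[0] = 0
j=1 s[j]='c': π[1]=0 (border '')
j=2 s[j]='d': π[2]=1 (border 'd')
j=3 s[j]='c': π[3]=2 (border 'dc')
j=4 s[j]='a': k: 2→0; π[4]=0 (border '')
j=5 s[j]='a': π[5]=0 (border '')
j=6 s[j]='c': π[6]=0 (border '')
j=7 s[j]='d': π[7]=1 (border 'd')
j=8 s[j]='d': k: 1→0; π[8]=1 (border 'd')
j=9 s[j]='d': k: 1→0; π[9]=1 (border 'd')
j=10 s[j]='b': k: 1→0; π[10]=0 (border '')
j=11 s[j]='b': π[11]=0 (border '')
j=12 s[j]='c': π[12]=0 (border '')
j=13 s[j]='c': π[13]=0 (border '')
j=14 s[j]='a': π[14]=0 (border '')
j=15 s[j]='d': π[15]=1 (border 'd')
j=16 s[j]='c': π[16]=2 (border 'dc')
j=17 s[j]='c': k: 2→0; π[17]=0 (border '')
j=18 s[j]='d': π[18]=1 (border 'd')
j=19 s[j]='c': π[19]=2 (border 'dc')
j=20 s[j]='c': k: 2→0; π[20]=0 (border '')

[0, 0, 1, 2, 0, 0, 0, 1, 1, 1, 0, 0, 0, 0, 0, 1, 2, 0, 1, 2, 0]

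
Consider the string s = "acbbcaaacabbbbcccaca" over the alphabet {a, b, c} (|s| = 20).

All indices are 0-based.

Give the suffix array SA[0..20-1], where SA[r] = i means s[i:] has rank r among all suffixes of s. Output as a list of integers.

[19, 5, 6, 9, 17, 7, 0, 10, 11, 2, 12, 3, 13, 18, 4, 8, 16, 1, 15, 14]

rank | idx | suffix
   0 |  19 | a
   1 |   5 | aaacabbbbcccaca
   2 |   6 | aacabbbbcccaca
   3 |   9 | abbbbcccaca
   4 |  17 | aca
   5 |   7 | acabbbbcccaca
   6 |   0 | acbbcaaacabbbbcccaca
   7 |  10 | bbbbcccaca
   8 |  11 | bbbcccaca
   9 |   2 | bbcaaacabbbbcccaca
  10 |  12 | bbcccaca
  11 |   3 | bcaaacabbbbcccaca
  12 |  13 | bcccaca
  13 |  18 | ca
  14 |   4 | caaacabbbbcccaca
  15 |   8 | cabbbbcccaca
  16 |  16 | caca
  17 |   1 | cbbcaaacabbbbcccaca
  18 |  15 | ccaca
  19 |  14 | cccaca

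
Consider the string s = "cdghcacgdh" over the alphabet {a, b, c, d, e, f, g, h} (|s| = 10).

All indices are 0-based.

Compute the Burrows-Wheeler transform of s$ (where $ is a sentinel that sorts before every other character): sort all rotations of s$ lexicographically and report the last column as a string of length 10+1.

hch$acgcddg

rank  rotation     last
    0  $cdghcacgdh  h
    1  acgdh$cdghc  c
    2  cacgdh$cdgh  h
    3  cdghcacgdh$  $
    4  cgdh$cdghca  a
    5  dghcacgdh$c  c
    6  dh$cdghcacg  g
    7  gdh$cdghcac  c
    8  ghcacgdh$cd  d
    9  h$cdghcacgd  d
   10  hcacgdh$cdg  g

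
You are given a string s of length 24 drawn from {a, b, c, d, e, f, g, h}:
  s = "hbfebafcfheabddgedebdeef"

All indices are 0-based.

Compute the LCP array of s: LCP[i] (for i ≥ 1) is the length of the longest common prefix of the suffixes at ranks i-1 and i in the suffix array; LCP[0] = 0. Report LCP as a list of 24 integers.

rank | idx | suffix
   0 |  11 | abddgedebdeef
   1 |   5 | afcfheabddgedebdeef
   2 |   4 | bafcfheabddgedebdeef
   3 |  12 | bddgedebdeef
   4 |  19 | bdeef
   5 |   1 | bfebafcfheabddgedebdeef
   6 |   7 | cfheabddgedebdeef
   7 |  13 | ddgedebdeef
   8 |  17 | debdeef
   9 |  20 | deef
  10 |  14 | dgedebdeef
  11 |  10 | eabddgedebdeef
  12 |   3 | ebafcfheabddgedebdeef
  13 |  18 | ebdeef
  14 |  16 | edebdeef
  15 |  21 | eef
  16 |  22 | ef
  17 |  23 | f
  18 |   6 | fcfheabddgedebdeef
  19 |   2 | febafcfheabddgedebdeef
  20 |   8 | fheabddgedebdeef
  21 |  15 | gedebdeef
  22 |   0 | hbfebafcfheabddgedebdeef
  23 |   9 | heabddgedebdeef

SA = [11, 5, 4, 12, 19, 1, 7, 13, 17, 20, 14, 10, 3, 18, 16, 21, 22, 23, 6, 2, 8, 15, 0, 9]
i: (SA[i-1],SA[i]) lcp shared
  1: (11,5) 1 'a'
  2: (5,4) 0 ''
  3: (4,12) 1 'b'
  4: (12,19) 2 'bd'
  5: (19,1) 1 'b'
  6: (1,7) 0 ''
  7: (7,13) 0 ''
  8: (13,17) 1 'd'
  9: (17,20) 2 'de'
  10: (20,14) 1 'd'
  11: (14,10) 0 ''
  12: (10,3) 1 'e'
  13: (3,18) 2 'eb'
  14: (18,16) 1 'e'
  15: (16,21) 1 'e'
  16: (21,22) 1 'e'
  17: (22,23) 0 ''
  18: (23,6) 1 'f'
  19: (6,2) 1 'f'
  20: (2,8) 1 'f'
  21: (8,15) 0 ''
  22: (15,0) 0 ''
  23: (0,9) 1 'h'

[0, 1, 0, 1, 2, 1, 0, 0, 1, 2, 1, 0, 1, 2, 1, 1, 1, 0, 1, 1, 1, 0, 0, 1]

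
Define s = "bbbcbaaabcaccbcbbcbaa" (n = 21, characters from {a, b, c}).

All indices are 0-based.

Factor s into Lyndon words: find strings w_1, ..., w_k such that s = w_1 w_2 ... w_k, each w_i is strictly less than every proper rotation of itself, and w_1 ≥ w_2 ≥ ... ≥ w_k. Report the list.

["bbbc", "b", "aaabcaccbcbbcb", "a", "a"]

emit factor 1: 'bbbc' (i=0, period=4)
emit factor 2: 'b' (i=4, period=1)
emit factor 3: 'aaabcaccbcbbcb' (i=5, period=14)
emit factor 4: 'a' (i=19, period=1)
emit factor 5: 'a' (i=20, period=1)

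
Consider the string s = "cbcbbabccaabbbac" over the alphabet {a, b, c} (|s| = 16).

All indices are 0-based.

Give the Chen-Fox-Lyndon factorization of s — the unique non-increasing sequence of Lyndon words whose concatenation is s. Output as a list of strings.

emit factor 1: 'c' (i=0, period=1)
emit factor 2: 'bc' (i=1, period=2)
emit factor 3: 'b' (i=3, period=1)
emit factor 4: 'b' (i=4, period=1)
emit factor 5: 'abcc' (i=5, period=4)
emit factor 6: 'aabbbac' (i=9, period=7)

["c", "bc", "b", "b", "abcc", "aabbbac"]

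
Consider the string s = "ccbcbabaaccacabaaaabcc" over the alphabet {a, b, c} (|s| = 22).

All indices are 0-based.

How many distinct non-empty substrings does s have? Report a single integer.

217

sorted suffixes:
  #0 SA[0]=15  'aaaabcc'
  #1 SA[1]=16  'aaabcc'
  #2 SA[2]=17  'aabcc'
  #3 SA[3]=7  'aaccacabaaaabcc'
  #4 SA[4]=13  'abaaaabcc'
  #5 SA[5]=5  'abaaccacabaaaabcc'
  #6 SA[6]=18  'abcc'
  #7 SA[7]=11  'acabaaaabcc'
  #8 SA[8]=8  'accacabaaaabcc'
  #9 SA[9]=14  'baaaabcc'
  #10 SA[10]=6  'baaccacabaaaabcc'
  #11 SA[11]=4  'babaaccacabaaaabcc'
  #12 SA[12]=2  'bcbabaaccacabaaaabcc'
  #13 SA[13]=19  'bcc'
  #14 SA[14]=21  'c'
  #15 SA[15]=12  'cabaaaabcc'
  #16 SA[16]=10  'cacabaaaabcc'
  #17 SA[17]=3  'cbabaaccacabaaaabcc'
  #18 SA[18]=1  'cbcbabaaccacabaaaabcc'
  #19 SA[19]=20  'cc'
  #20 SA[20]=9  'ccacabaaaabcc'
  #21 SA[21]=0  'ccbcbabaaccacabaaaabcc'

SA = [15, 16, 17, 7, 13, 5, 18, 11, 8, 14, 6, 4, 2, 19, 21, 12, 10, 3, 1, 20, 9, 0]
[i] adj suffixes → lcp
  [1] 15/16 → 3 ('aaa')
  [2] 16/17 → 2 ('aa')
  [3] 17/7 → 2 ('aa')
  [4] 7/13 → 1 ('a')
  [5] 13/5 → 4 ('abaa')
  [6] 5/18 → 2 ('ab')
  [7] 18/11 → 1 ('a')
  [8] 11/8 → 2 ('ac')
  [9] 8/14 → 0 ('')
  [10] 14/6 → 3 ('baa')
  [11] 6/4 → 2 ('ba')
  [12] 4/2 → 1 ('b')
  [13] 2/19 → 2 ('bc')
  [14] 19/21 → 0 ('')
  [15] 21/12 → 1 ('c')
  [16] 12/10 → 2 ('ca')
  [17] 10/3 → 1 ('c')
  [18] 3/1 → 2 ('cb')
  [19] 1/20 → 1 ('c')
  [20] 20/9 → 2 ('cc')
  [21] 9/0 → 2 ('cc')

n(n+1)/2 = 22·23/2 = 253
Σ LCP = 0 + 3 + 2 + 2 + 1 + 4 + 2 + 1 + 2 + 0 + 3 + 2 + 1 + 2 + 0 + 1 + 2 + 1 + 2 + 1 + 2 + 2 = 36
distinct = 253 − 36 = 217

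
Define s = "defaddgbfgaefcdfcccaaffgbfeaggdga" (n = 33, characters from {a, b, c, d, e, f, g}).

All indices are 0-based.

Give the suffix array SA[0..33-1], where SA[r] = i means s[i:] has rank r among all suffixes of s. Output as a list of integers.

[32, 19, 3, 10, 20, 27, 24, 7, 18, 17, 16, 13, 4, 0, 14, 30, 5, 26, 1, 11, 2, 15, 12, 25, 21, 8, 22, 31, 9, 23, 6, 29, 28]

rank | idx | suffix
   0 |  32 | a
   1 |  19 | aaffgbfeaggdga
   2 |   3 | addgbfgaefcdfcccaaffgbfeaggdga
   3 |  10 | aefcdfcccaaffgbfeaggdga
   4 |  20 | affgbfeaggdga
   5 |  27 | aggdga
   6 |  24 | bfeaggdga
   7 |   7 | bfgaefcdfcccaaffgbfeaggdga
   8 |  18 | caaffgbfeaggdga
   9 |  17 | ccaaffgbfeaggdga
  10 |  16 | cccaaffgbfeaggdga
  11 |  13 | cdfcccaaffgbfeaggdga
  12 |   4 | ddgbfgaefcdfcccaaffgbfeaggdga
  13 |   0 | defaddgbfgaefcdfcccaaffgbfeaggdga
  14 |  14 | dfcccaaffgbfeaggdga
  15 |  30 | dga
  16 |   5 | dgbfgaefcdfcccaaffgbfeaggdga
  17 |  26 | eaggdga
  18 |   1 | efaddgbfgaefcdfcccaaffgbfeaggdga
  19 |  11 | efcdfcccaaffgbfeaggdga
  20 |   2 | faddgbfgaefcdfcccaaffgbfeaggdga
  21 |  15 | fcccaaffgbfeaggdga
  22 |  12 | fcdfcccaaffgbfeaggdga
  23 |  25 | feaggdga
  24 |  21 | ffgbfeaggdga
  25 |   8 | fgaefcdfcccaaffgbfeaggdga
  26 |  22 | fgbfeaggdga
  27 |  31 | ga
  28 |   9 | gaefcdfcccaaffgbfeaggdga
  29 |  23 | gbfeaggdga
  30 |   6 | gbfgaefcdfcccaaffgbfeaggdga
  31 |  29 | gdga
  32 |  28 | ggdga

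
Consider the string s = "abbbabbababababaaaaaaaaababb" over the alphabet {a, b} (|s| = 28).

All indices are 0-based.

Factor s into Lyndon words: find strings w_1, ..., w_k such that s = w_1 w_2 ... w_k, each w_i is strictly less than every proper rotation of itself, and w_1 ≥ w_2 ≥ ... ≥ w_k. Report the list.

emit factor 1: 'abbb' (i=0, period=4)
emit factor 2: 'abb' (i=4, period=3)
emit factor 3: 'ab' (i=7, period=2)
emit factor 4: 'ab' (i=9, period=2)
emit factor 5: 'ab' (i=11, period=2)
emit factor 6: 'ab' (i=13, period=2)
emit factor 7: 'aaaaaaaaababb' (i=15, period=13)

["abbb", "abb", "ab", "ab", "ab", "ab", "aaaaaaaaababb"]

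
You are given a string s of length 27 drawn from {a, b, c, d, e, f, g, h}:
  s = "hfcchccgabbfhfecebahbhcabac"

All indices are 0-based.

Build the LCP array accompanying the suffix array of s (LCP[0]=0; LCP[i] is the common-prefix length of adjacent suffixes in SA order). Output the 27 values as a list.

sorted suffixes:
  #0 SA[0]=23  'abac'
  #1 SA[1]=8  'abbfhfecebahbhcabac'
  #2 SA[2]=25  'ac'
  #3 SA[3]=18  'ahbhcabac'
  #4 SA[4]=24  'bac'
  #5 SA[5]=17  'bahbhcabac'
  #6 SA[6]=9  'bbfhfecebahbhcabac'
  #7 SA[7]=10  'bfhfecebahbhcabac'
  #8 SA[8]=20  'bhcabac'
  #9 SA[9]=26  'c'
  #10 SA[10]=22  'cabac'
  #11 SA[11]=5  'ccgabbfhfecebahbhcabac'
  #12 SA[12]=2  'cchccgabbfhfecebahbhcabac'
  #13 SA[13]=15  'cebahbhcabac'
  #14 SA[14]=6  'cgabbfhfecebahbhcabac'
  #15 SA[15]=3  'chccgabbfhfecebahbhcabac'
  #16 SA[16]=16  'ebahbhcabac'
  #17 SA[17]=14  'ecebahbhcabac'
  #18 SA[18]=1  'fcchccgabbfhfecebahbhcabac'
  #19 SA[19]=13  'fecebahbhcabac'
  #20 SA[20]=11  'fhfecebahbhcabac'
  #21 SA[21]=7  'gabbfhfecebahbhcabac'
  #22 SA[22]=19  'hbhcabac'
  #23 SA[23]=21  'hcabac'
  #24 SA[24]=4  'hccgabbfhfecebahbhcabac'
  #25 SA[25]=0  'hfcchccgabbfhfecebahbhcabac'
  #26 SA[26]=12  'hfecebahbhcabac'

SA = [23, 8, 25, 18, 24, 17, 9, 10, 20, 26, 22, 5, 2, 15, 6, 3, 16, 14, 1, 13, 11, 7, 19, 21, 4, 0, 12]
[i] adj suffixes → lcp
  [1] 23/8 → 2 ('ab')
  [2] 8/25 → 1 ('a')
  [3] 25/18 → 1 ('a')
  [4] 18/24 → 0 ('')
  [5] 24/17 → 2 ('ba')
  [6] 17/9 → 1 ('b')
  [7] 9/10 → 1 ('b')
  [8] 10/20 → 1 ('b')
  [9] 20/26 → 0 ('')
  [10] 26/22 → 1 ('c')
  [11] 22/5 → 1 ('c')
  [12] 5/2 → 2 ('cc')
  [13] 2/15 → 1 ('c')
  [14] 15/6 → 1 ('c')
  [15] 6/3 → 1 ('c')
  [16] 3/16 → 0 ('')
  [17] 16/14 → 1 ('e')
  [18] 14/1 → 0 ('')
  [19] 1/13 → 1 ('f')
  [20] 13/11 → 1 ('f')
  [21] 11/7 → 0 ('')
  [22] 7/19 → 0 ('')
  [23] 19/21 → 1 ('h')
  [24] 21/4 → 2 ('hc')
  [25] 4/0 → 1 ('h')
  [26] 0/12 → 2 ('hf')

[0, 2, 1, 1, 0, 2, 1, 1, 1, 0, 1, 1, 2, 1, 1, 1, 0, 1, 0, 1, 1, 0, 0, 1, 2, 1, 2]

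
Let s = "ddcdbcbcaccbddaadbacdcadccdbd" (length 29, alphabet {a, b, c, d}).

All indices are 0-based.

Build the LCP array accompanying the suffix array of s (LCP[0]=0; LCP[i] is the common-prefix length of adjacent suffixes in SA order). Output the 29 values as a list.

rank | idx | suffix
   0 |  14 | aadbacdcadccdbd
   1 |   8 | accbddaadbacdcadccdbd
   2 |  18 | acdcadccdbd
   3 |  15 | adbacdcadccdbd
   4 |  22 | adccdbd
   5 |  17 | bacdcadccdbd
   6 |   6 | bcaccbddaadbacdcadccdbd
   7 |   4 | bcbcaccbddaadbacdcadccdbd
   8 |  27 | bd
   9 |  11 | bddaadbacdcadccdbd
  10 |   7 | caccbddaadbacdcadccdbd
  11 |  21 | cadccdbd
  12 |   5 | cbcaccbddaadbacdcadccdbd
  13 |  10 | cbddaadbacdcadccdbd
  14 |   9 | ccbddaadbacdcadccdbd
  15 |  24 | ccdbd
  16 |   2 | cdbcbcaccbddaadbacdcadccdbd
  17 |  25 | cdbd
  18 |  19 | cdcadccdbd
  19 |  28 | d
  20 |  13 | daadbacdcadccdbd
  21 |  16 | dbacdcadccdbd
  22 |   3 | dbcbcaccbddaadbacdcadccdbd
  23 |  26 | dbd
  24 |  20 | dcadccdbd
  25 |  23 | dccdbd
  26 |   1 | dcdbcbcaccbddaadbacdcadccdbd
  27 |  12 | ddaadbacdcadccdbd
  28 |   0 | ddcdbcbcaccbddaadbacdcadccdbd

SA = [14, 8, 18, 15, 22, 17, 6, 4, 27, 11, 7, 21, 5, 10, 9, 24, 2, 25, 19, 28, 13, 16, 3, 26, 20, 23, 1, 12, 0]
i: (SA[i-1],SA[i]) lcp shared
  1: (14,8) 1 'a'
  2: (8,18) 2 'ac'
  3: (18,15) 1 'a'
  4: (15,22) 2 'ad'
  5: (22,17) 0 ''
  6: (17,6) 1 'b'
  7: (6,4) 2 'bc'
  8: (4,27) 1 'b'
  9: (27,11) 2 'bd'
  10: (11,7) 0 ''
  11: (7,21) 2 'ca'
  12: (21,5) 1 'c'
  13: (5,10) 2 'cb'
  14: (10,9) 1 'c'
  15: (9,24) 2 'cc'
  16: (24,2) 1 'c'
  17: (2,25) 3 'cdb'
  18: (25,19) 2 'cd'
  19: (19,28) 0 ''
  20: (28,13) 1 'd'
  21: (13,16) 1 'd'
  22: (16,3) 2 'db'
  23: (3,26) 2 'db'
  24: (26,20) 1 'd'
  25: (20,23) 2 'dc'
  26: (23,1) 2 'dc'
  27: (1,12) 1 'd'
  28: (12,0) 2 'dd'

[0, 1, 2, 1, 2, 0, 1, 2, 1, 2, 0, 2, 1, 2, 1, 2, 1, 3, 2, 0, 1, 1, 2, 2, 1, 2, 2, 1, 2]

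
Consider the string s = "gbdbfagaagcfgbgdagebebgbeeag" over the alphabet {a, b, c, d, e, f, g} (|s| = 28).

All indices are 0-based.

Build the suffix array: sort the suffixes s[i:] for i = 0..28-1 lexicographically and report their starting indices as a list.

[7, 26, 5, 8, 16, 1, 19, 23, 3, 21, 13, 10, 15, 2, 25, 18, 20, 24, 4, 11, 27, 6, 0, 22, 12, 9, 14, 17]

sorted suffixes:
  #0 SA[0]=7  'aagcfgbgdagebebgbeeag'
  #1 SA[1]=26  'ag'
  #2 SA[2]=5  'agaagcfgbgdagebebgbeeag'
  #3 SA[3]=8  'agcfgbgdagebebgbeeag'
  #4 SA[4]=16  'agebebgbeeag'
  #5 SA[5]=1  'bdbfagaagcfgbgdagebebgbeeag'
  #6 SA[6]=19  'bebgbeeag'
  #7 SA[7]=23  'beeag'
  #8 SA[8]=3  'bfagaagcfgbgdagebebgbeeag'
  #9 SA[9]=21  'bgbeeag'
  #10 SA[10]=13  'bgdagebebgbeeag'
  #11 SA[11]=10  'cfgbgdagebebgbeeag'
  #12 SA[12]=15  'dagebebgbeeag'
  #13 SA[13]=2  'dbfagaagcfgbgdagebebgbeeag'
  #14 SA[14]=25  'eag'
  #15 SA[15]=18  'ebebgbeeag'
  #16 SA[16]=20  'ebgbeeag'
  #17 SA[17]=24  'eeag'
  #18 SA[18]=4  'fagaagcfgbgdagebebgbeeag'
  #19 SA[19]=11  'fgbgdagebebgbeeag'
  #20 SA[20]=27  'g'
  #21 SA[21]=6  'gaagcfgbgdagebebgbeeag'
  #22 SA[22]=0  'gbdbfagaagcfgbgdagebebgbeeag'
  #23 SA[23]=22  'gbeeag'
  #24 SA[24]=12  'gbgdagebebgbeeag'
  #25 SA[25]=9  'gcfgbgdagebebgbeeag'
  #26 SA[26]=14  'gdagebebgbeeag'
  #27 SA[27]=17  'gebebgbeeag'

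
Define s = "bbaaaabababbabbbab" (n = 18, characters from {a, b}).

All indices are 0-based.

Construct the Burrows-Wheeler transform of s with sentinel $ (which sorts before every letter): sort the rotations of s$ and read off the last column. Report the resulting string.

rank  rotation             last
    0  $bbaaaabababbabbbab  b
    1  aaaabababbabbbab$bb  b
    2  aaabababbabbbab$bba  a
    3  aabababbabbbab$bbaa  a
    4  ab$bbaaaabababbabbb  b
    5  abababbabbbab$bbaaa  a
    6  ababbabbbab$bbaaaab  b
    7  abbabbbab$bbaaaabab  b
    8  abbbab$bbaaaabababb  b
    9  b$bbaaaabababbabbba  a
   10  baaaabababbabbbab$b  b
   11  bab$bbaaaabababbabb  b
   12  bababbabbbab$bbaaaa  a
   13  babbabbbab$bbaaaaba  a
   14  babbbab$bbaaaababab  b
   15  bbaaaabababbabbbab$  $
   16  bbab$bbaaaabababbab  b
   17  bbabbbab$bbaaaababa  a
   18  bbbab$bbaaaabababba  a

bbaababbbabbaab$baa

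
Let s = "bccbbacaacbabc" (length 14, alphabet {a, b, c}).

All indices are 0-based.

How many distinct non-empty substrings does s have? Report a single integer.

rank | idx | suffix
   0 |   7 | aacbabc
   1 |  11 | abc
   2 |   5 | acaacbabc
   3 |   8 | acbabc
   4 |  10 | babc
   5 |   4 | bacaacbabc
   6 |   3 | bbacaacbabc
   7 |  12 | bc
   8 |   0 | bccbbacaacbabc
   9 |  13 | c
  10 |   6 | caacbabc
  11 |   9 | cbabc
  12 |   2 | cbbacaacbabc
  13 |   1 | ccbbacaacbabc

SA = [7, 11, 5, 8, 10, 4, 3, 12, 0, 13, 6, 9, 2, 1]
rank  pair      lcp
   1  s[7:],s[11:]  1  'a'
   2  s[11:],s[5:]  1  'a'
   3  s[5:],s[8:]  2  'ac'
   4  s[8:],s[10:]  0  ''
   5  s[10:],s[4:]  2  'ba'
   6  s[4:],s[3:]  1  'b'
   7  s[3:],s[12:]  1  'b'
   8  s[12:],s[0:]  2  'bc'
   9  s[0:],s[13:]  0  ''
  10  s[13:],s[6:]  1  'c'
  11  s[6:],s[9:]  1  'c'
  12  s[9:],s[2:]  2  'cb'
  13  s[2:],s[1:]  1  'c'

n(n+1)/2 = 14·15/2 = 105
Σ LCP = 0 + 1 + 1 + 2 + 0 + 2 + 1 + 1 + 2 + 0 + 1 + 1 + 2 + 1 = 15
distinct = 105 − 15 = 90

90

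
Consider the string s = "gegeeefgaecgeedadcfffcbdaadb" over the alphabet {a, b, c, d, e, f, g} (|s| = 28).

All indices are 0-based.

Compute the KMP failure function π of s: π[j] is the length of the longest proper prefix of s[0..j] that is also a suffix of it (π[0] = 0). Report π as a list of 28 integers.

π[0] = 0
j=1 s[j]='e': π[1]=0 (border '')
j=2 s[j]='g': π[2]=1 (border 'g')
j=3 s[j]='e': π[3]=2 (border 'ge')
j=4 s[j]='e': k: 2→0; π[4]=0 (border '')
j=5 s[j]='e': π[5]=0 (border '')
j=6 s[j]='f': π[6]=0 (border '')
j=7 s[j]='g': π[7]=1 (border 'g')
j=8 s[j]='a': k: 1→0; π[8]=0 (border '')
j=9 s[j]='e': π[9]=0 (border '')
j=10 s[j]='c': π[10]=0 (border '')
j=11 s[j]='g': π[11]=1 (border 'g')
j=12 s[j]='e': π[12]=2 (border 'ge')
j=13 s[j]='e': k: 2→0; π[13]=0 (border '')
j=14 s[j]='d': π[14]=0 (border '')
j=15 s[j]='a': π[15]=0 (border '')
j=16 s[j]='d': π[16]=0 (border '')
j=17 s[j]='c': π[17]=0 (border '')
j=18 s[j]='f': π[18]=0 (border '')
j=19 s[j]='f': π[19]=0 (border '')
j=20 s[j]='f': π[20]=0 (border '')
j=21 s[j]='c': π[21]=0 (border '')
j=22 s[j]='b': π[22]=0 (border '')
j=23 s[j]='d': π[23]=0 (border '')
j=24 s[j]='a': π[24]=0 (border '')
j=25 s[j]='a': π[25]=0 (border '')
j=26 s[j]='d': π[26]=0 (border '')
j=27 s[j]='b': π[27]=0 (border '')

[0, 0, 1, 2, 0, 0, 0, 1, 0, 0, 0, 1, 2, 0, 0, 0, 0, 0, 0, 0, 0, 0, 0, 0, 0, 0, 0, 0]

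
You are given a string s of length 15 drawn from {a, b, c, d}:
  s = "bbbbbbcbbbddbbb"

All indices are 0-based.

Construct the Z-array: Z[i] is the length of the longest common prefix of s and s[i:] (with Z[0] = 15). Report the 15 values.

[15, 5, 4, 3, 2, 1, 0, 3, 2, 1, 0, 0, 3, 2, 1]

Z[0]=15
i=1: outside box; Z[1]=5 extend→box=[1,6)
i=2: min(r-i=4, Z[1]=5)=4; Z[2]=4
i=3: min(r-i=3, Z[2]=4)=3; Z[3]=3
i=4: min(r-i=2, Z[3]=3)=2; Z[4]=2
i=5: min(r-i=1, Z[4]=2)=1; Z[5]=1
i=6: outside box; Z[6]=0
i=7: outside box; Z[7]=3 extend→box=[7,10)
i=8: min(r-i=2, Z[1]=5)=2; Z[8]=2
i=9: min(r-i=1, Z[2]=4)=1; Z[9]=1
i=10: outside box; Z[10]=0
i=11: outside box; Z[11]=0
i=12: outside box; Z[12]=3 extend→box=[12,15)
i=13: min(r-i=2, Z[1]=5)=2; Z[13]=2
i=14: min(r-i=1, Z[2]=4)=1; Z[14]=1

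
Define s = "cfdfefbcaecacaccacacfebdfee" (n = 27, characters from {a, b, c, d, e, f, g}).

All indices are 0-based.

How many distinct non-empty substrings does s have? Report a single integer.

338

rank→(start, suffix):
  0 → (11, 'acaccacacfebdfee')
  1 → (16, 'acacfebdfee')
  2 → (13, 'accacacfebdfee')
  3 → (18, 'acfebdfee')
  4 → (8, 'aecacaccacacfebdfee')
  5 → (6, 'bcaecacaccacacfebdfee')
  6 → (22, 'bdfee')
  7 → (10, 'cacaccacacfebdfee')
  8 → (15, 'cacacfebdfee')
  9 → (12, 'caccacacfebdfee')
  10 → (17, 'cacfebdfee')
  11 → (7, 'caecacaccacacfebdfee')
  12 → (14, 'ccacacfebdfee')
  13 → (0, 'cfdfefbcaecacaccacacfebdfee')
  14 → (19, 'cfebdfee')
  15 → (23, 'dfee')
  16 → (2, 'dfefbcaecacaccacacfebdfee')
  17 → (26, 'e')
  18 → (21, 'ebdfee')
  19 → (9, 'ecacaccacacfebdfee')
  20 → (25, 'ee')
  21 → (4, 'efbcaecacaccacacfebdfee')
  22 → (5, 'fbcaecacaccacacfebdfee')
  23 → (1, 'fdfefbcaecacaccacacfebdfee')
  24 → (20, 'febdfee')
  25 → (24, 'fee')
  26 → (3, 'fefbcaecacaccacacfebdfee')

SA = [11, 16, 13, 18, 8, 6, 22, 10, 15, 12, 17, 7, 14, 0, 19, 23, 2, 26, 21, 9, 25, 4, 5, 1, 20, 24, 3]
rank  pair      lcp
   1  s[11:],s[16:]  4  'acac'
   2  s[16:],s[13:]  2  'ac'
   3  s[13:],s[18:]  2  'ac'
   4  s[18:],s[8:]  1  'a'
   5  s[8:],s[6:]  0  ''
   6  s[6:],s[22:]  1  'b'
   7  s[22:],s[10:]  0  ''
   8  s[10:],s[15:]  5  'cacac'
   9  s[15:],s[12:]  3  'cac'
  10  s[12:],s[17:]  3  'cac'
  11  s[17:],s[7:]  2  'ca'
  12  s[7:],s[14:]  1  'c'
  13  s[14:],s[0:]  1  'c'
  14  s[0:],s[19:]  2  'cf'
  15  s[19:],s[23:]  0  ''
  16  s[23:],s[2:]  3  'dfe'
  17  s[2:],s[26:]  0  ''
  18  s[26:],s[21:]  1  'e'
  19  s[21:],s[9:]  1  'e'
  20  s[9:],s[25:]  1  'e'
  21  s[25:],s[4:]  1  'e'
  22  s[4:],s[5:]  0  ''
  23  s[5:],s[1:]  1  'f'
  24  s[1:],s[20:]  1  'f'
  25  s[20:],s[24:]  2  'fe'
  26  s[24:],s[3:]  2  'fe'

n(n+1)/2 = 27·28/2 = 378
Σ LCP = 0 + 4 + 2 + 2 + 1 + 0 + 1 + 0 + 5 + 3 + 3 + 2 + 1 + 1 + 2 + 0 + 3 + 0 + 1 + 1 + 1 + 1 + 0 + 1 + 1 + 2 + 2 = 40
distinct = 378 − 40 = 338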